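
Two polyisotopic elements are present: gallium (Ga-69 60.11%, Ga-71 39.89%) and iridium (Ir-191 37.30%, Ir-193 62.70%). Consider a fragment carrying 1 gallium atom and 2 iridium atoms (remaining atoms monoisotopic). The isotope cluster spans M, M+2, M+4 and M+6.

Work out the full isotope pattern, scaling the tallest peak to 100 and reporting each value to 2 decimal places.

19.78 : 79.61 : 100.00 : 37.08

Gallium pattern (n=1): 0.6011 : 0.3989
Iridium pattern (n=2): 0.139129 : 0.467742 : 0.393129
Convolve the two distributions (both contribute in 2-u steps):
  M: 0.6011×0.139129 = 0.083630
  M+2: 0.6011×0.467742 + 0.3989×0.139129 = 0.336658
  M+4: 0.6011×0.393129 + 0.3989×0.467742 = 0.422892
  M+6: 0.3989×0.393129 = 0.156819
Scale to base peak (0.422892) = 100: 19.78 : 79.61 : 100.00 : 37.08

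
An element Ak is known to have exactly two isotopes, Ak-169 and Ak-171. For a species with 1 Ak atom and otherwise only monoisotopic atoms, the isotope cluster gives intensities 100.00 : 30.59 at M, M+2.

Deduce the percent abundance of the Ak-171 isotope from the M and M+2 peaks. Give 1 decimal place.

23.4%

Write p for the Ak-169 fraction. I(M+2)/I(M) = [C(1,1)·p^0·(1−p)] / p^1 = 1·(1−p)/p = 30.59/100.00 = 0.3059
(1−p)/p = 0.3059/1 = 0.3059  ⇒  p = 1/(1 + 0.3059) = 0.7658
Ak-169: 76.6%, Ak-171: 23.4%.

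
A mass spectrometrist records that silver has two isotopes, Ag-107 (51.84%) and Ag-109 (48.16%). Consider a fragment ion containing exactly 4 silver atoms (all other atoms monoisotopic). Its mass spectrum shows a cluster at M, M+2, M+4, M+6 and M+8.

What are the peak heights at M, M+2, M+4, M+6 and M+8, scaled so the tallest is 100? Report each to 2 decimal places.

Each Ag atom is independently Ag-107 (p = 0.5184) or Ag-109 (q = 0.4816); the cluster is the binomial expansion (p + q)^4.
P(M) = 0.5184^4 = 0.072220
P(M+2) = 4 × 0.5184^3 × 0.4816^1 = 0.268375
P(M+4) = 6 × 0.5184^2 × 0.4816^2 = 0.373985
P(M+6) = 4 × 0.5184^1 × 0.4816^3 = 0.231624
P(M+8) = 0.4816^4 = 0.053795
The M+4 peak is largest (0.373985); scaling to 100 gives 19.31 : 71.76 : 100.00 : 61.93 : 14.38.

19.31 : 71.76 : 100.00 : 61.93 : 14.38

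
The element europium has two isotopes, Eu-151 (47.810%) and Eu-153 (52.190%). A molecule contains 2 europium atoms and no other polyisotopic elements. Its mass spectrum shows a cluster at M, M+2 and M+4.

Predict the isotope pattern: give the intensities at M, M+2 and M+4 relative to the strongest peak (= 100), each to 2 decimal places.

45.80 : 100.00 : 54.58

Each Eu atom is independently Eu-151 (p = 0.47810) or Eu-153 (q = 0.52190); the cluster is the binomial expansion (p + q)^2.
P(M) = 0.47810^2 = 0.228580
P(M+2) = 2 × 0.47810^1 × 0.52190^1 = 0.499041
P(M+4) = 0.52190^2 = 0.272380
The M+2 peak is largest (0.499041); scaling to 100 gives 45.80 : 100.00 : 54.58.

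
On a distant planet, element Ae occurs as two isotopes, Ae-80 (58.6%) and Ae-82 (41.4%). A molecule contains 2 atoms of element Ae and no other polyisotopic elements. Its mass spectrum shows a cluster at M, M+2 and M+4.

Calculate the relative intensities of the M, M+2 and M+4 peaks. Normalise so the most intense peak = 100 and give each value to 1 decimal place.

Each Ae atom is independently Ae-80 (p = 0.586) or Ae-82 (q = 0.414); the cluster is the binomial expansion (p + q)^2.
P(M) = 0.586^2 = 0.343396
P(M+2) = 2 × 0.586^1 × 0.414^1 = 0.485208
P(M+4) = 0.414^2 = 0.171396
The M+2 peak is largest (0.485208); scaling to 100 gives 70.8 : 100.0 : 35.3.

70.8 : 100.0 : 35.3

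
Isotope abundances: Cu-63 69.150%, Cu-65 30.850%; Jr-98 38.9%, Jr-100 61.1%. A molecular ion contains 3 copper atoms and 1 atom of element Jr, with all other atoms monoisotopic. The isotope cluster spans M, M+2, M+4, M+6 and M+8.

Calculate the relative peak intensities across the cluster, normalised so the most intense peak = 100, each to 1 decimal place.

Copper pattern (n=3): 0.33065611 : 0.44254842 : 0.19743483 : 0.02936064
Element Jr pattern (n=1): 0.3890 : 0.6110
Convolve the two distributions (both contribute in 2-u steps):
  M: 0.33065611×0.3890 = 0.128625
  M+2: 0.33065611×0.6110 + 0.44254842×0.3890 = 0.374182
  M+4: 0.44254842×0.6110 + 0.19743483×0.3890 = 0.347199
  M+6: 0.19743483×0.6110 + 0.02936064×0.3890 = 0.132054
  M+8: 0.02936064×0.6110 = 0.017939
Scale to base peak (0.374182) = 100: 34.4 : 100.0 : 92.8 : 35.3 : 4.8

34.4 : 100.0 : 92.8 : 35.3 : 4.8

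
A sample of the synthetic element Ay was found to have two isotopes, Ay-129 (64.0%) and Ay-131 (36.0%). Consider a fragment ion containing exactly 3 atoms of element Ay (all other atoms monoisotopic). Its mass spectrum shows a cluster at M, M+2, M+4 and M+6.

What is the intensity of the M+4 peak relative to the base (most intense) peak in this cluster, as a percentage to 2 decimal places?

(0.640 + 0.360)^3 gives M 0.2621, M+2 0.4424, M+4 0.2488, M+6 0.0467; the largest is M+2.
P(M+2) = C(3,1) × 0.640^2 × 0.360^1 = 3 × 0.4096 × 0.3600 = 0.442368 (base)
P(M+4) = C(3,2) × 0.640^1 × 0.360^2 = 3 × 0.6400 × 0.1296 = 0.248832
Relative intensity = 0.248832 / 0.442368 × 100 = 56.25

56.25%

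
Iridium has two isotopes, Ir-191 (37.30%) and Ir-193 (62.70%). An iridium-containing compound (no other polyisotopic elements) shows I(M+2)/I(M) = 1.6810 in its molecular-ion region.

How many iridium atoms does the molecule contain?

1

For n independent Ir atoms, I(M+2)/I(M) = n · (abundance Ir-193) / (abundance Ir-191) = n · 0.6270/0.3730.
n = 1.6810 × 0.3730/0.6270 = 1.00 ≈ 1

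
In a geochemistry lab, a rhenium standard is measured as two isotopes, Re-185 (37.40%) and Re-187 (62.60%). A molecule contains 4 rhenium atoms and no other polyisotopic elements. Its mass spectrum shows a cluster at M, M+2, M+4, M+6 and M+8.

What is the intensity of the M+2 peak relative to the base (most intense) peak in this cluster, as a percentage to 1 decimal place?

35.7%

Binomial terms of (0.3740 + 0.6260)^4: M 0.0196, M+2 0.1310, M+4 0.3289, M+6 0.3670, M+8 0.1536 → M+6 is the base peak.
P(M+6) = C(4,3) × 0.3740^1 × 0.6260^3 = 4 × 0.3740 × 0.24531438 = 0.366990 (base)
P(M+2) = C(4,1) × 0.3740^3 × 0.6260^1 = 4 × 0.05231362 × 0.6260 = 0.130993
Relative intensity = 0.130993 / 0.366990 × 100 = 35.7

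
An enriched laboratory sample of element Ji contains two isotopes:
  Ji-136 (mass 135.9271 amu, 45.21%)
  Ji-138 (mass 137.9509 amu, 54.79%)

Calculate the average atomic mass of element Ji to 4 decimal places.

Weight each isotope mass by its fractional abundance: 0.4521 × 135.9271 + 0.5479 × 137.9509
= 61.45264 + 75.58330 = 137.03594 amu

137.0359 amu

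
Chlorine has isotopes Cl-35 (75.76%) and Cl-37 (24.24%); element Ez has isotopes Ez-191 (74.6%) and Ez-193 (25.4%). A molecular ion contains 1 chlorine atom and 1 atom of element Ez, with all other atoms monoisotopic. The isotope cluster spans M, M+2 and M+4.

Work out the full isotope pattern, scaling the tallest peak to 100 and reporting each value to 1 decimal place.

Chlorine pattern (n=1): 0.7576 : 0.2424
Element Ez pattern (n=1): 0.7460 : 0.2540
Convolve the two distributions (both contribute in 2-u steps):
  M: 0.7576×0.7460 = 0.565170
  M+2: 0.7576×0.2540 + 0.2424×0.7460 = 0.373261
  M+4: 0.2424×0.2540 = 0.061570
Scale to base peak (0.565170) = 100: 100.0 : 66.0 : 10.9

100.0 : 66.0 : 10.9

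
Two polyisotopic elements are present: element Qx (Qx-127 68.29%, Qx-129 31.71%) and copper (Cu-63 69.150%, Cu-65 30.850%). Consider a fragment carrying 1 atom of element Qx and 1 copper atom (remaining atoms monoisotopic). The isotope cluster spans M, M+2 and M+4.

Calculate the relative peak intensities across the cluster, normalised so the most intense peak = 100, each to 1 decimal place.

Element Qx pattern (n=1): 0.6829 : 0.3171
Copper pattern (n=1): 0.6915 : 0.3085
Convolve the two distributions (both contribute in 2-u steps):
  M: 0.6829×0.6915 = 0.472225
  M+2: 0.6829×0.3085 + 0.3171×0.6915 = 0.429949
  M+4: 0.3171×0.3085 = 0.097825
Scale to base peak (0.472225) = 100: 100.0 : 91.0 : 20.7

100.0 : 91.0 : 20.7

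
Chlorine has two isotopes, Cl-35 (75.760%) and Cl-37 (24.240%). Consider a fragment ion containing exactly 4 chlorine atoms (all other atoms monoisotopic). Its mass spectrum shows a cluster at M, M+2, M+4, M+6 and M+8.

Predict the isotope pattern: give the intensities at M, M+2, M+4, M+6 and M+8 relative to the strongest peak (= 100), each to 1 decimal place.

78.1 : 100.0 : 48.0 : 10.2 : 0.8

Expanding (0.75760 + 0.24240)^4:
P(M) = 0.75760^4 = 0.329428
P(M+2) = 4 × 0.75760^3 × 0.24240^1 = 0.421612
P(M+4) = 6 × 0.75760^2 × 0.24240^2 = 0.202347
P(M+6) = 4 × 0.75760^1 × 0.24240^3 = 0.043162
P(M+8) = 0.24240^4 = 0.003452
The M+2 peak is largest (0.421612); scaling to 100 gives 78.1 : 100.0 : 48.0 : 10.2 : 0.8.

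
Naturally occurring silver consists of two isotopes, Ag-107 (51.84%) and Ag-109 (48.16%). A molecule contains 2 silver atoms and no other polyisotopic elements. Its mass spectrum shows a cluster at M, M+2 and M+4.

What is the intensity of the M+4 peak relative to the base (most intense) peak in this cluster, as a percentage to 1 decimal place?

46.5%

Term probabilities: M 0.2687, M+2 0.4993, M+4 0.2319. Base peak = M+2.
P(M+2) = C(2,1) × 0.5184^1 × 0.4816^1 = 2 × 0.5184 × 0.4816 = 0.499323 (base)
P(M+4) = C(2,2) × 0.5184^0 × 0.4816^2 = 1 × 1.0000 × 0.23193856 = 0.231939
Relative intensity = 0.231939 / 0.499323 × 100 = 46.5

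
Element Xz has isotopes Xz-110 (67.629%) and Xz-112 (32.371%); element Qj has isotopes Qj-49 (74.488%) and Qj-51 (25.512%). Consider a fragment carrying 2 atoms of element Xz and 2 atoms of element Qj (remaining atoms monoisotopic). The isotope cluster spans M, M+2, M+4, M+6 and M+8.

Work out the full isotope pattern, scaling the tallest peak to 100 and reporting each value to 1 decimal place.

Element Xz pattern (n=2): 0.45736816 : 0.43784367 : 0.10478816
Element Qj pattern (n=2): 0.55484621 : 0.38006757 : 0.06508621
Convolve the two distributions (both contribute in 2-u steps):
  M: 0.45736816×0.55484621 = 0.253769
  M+2: 0.45736816×0.38006757 + 0.43784367×0.55484621 = 0.416767
  M+4: 0.45736816×0.06508621 + 0.43784367×0.38006757 + 0.10478816×0.55484621 = 0.254320
  M+6: 0.43784367×0.06508621 + 0.10478816×0.38006757 = 0.068324
  M+8: 0.10478816×0.06508621 = 0.006820
Scale to base peak (0.416767) = 100: 60.9 : 100.0 : 61.0 : 16.4 : 1.6

60.9 : 100.0 : 61.0 : 16.4 : 1.6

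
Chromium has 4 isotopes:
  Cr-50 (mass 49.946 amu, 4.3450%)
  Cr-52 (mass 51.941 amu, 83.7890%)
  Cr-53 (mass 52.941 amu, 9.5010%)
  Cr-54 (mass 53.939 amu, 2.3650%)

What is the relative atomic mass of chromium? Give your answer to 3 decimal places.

51.997 amu

Average mass = Σ (abundance × isotope mass) = 0.043450 × 49.946 + 0.837890 × 51.941 + 0.095010 × 52.941 + 0.023650 × 53.939
= 2.1702 + 43.5208 + 5.0299 + 1.2757 = 51.9966 amu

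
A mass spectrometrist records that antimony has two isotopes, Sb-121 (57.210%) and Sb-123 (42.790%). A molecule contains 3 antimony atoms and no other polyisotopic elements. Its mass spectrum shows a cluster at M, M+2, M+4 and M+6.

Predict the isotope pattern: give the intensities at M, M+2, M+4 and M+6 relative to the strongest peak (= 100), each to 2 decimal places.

Each Sb atom is independently Sb-121 (p = 0.57210) or Sb-123 (q = 0.42790); the cluster is the binomial expansion (p + q)^3.
P(M) = 0.57210^3 = 0.187247
P(M+2) = 3 × 0.57210^2 × 0.42790^1 = 0.420153
P(M+4) = 3 × 0.57210^1 × 0.42790^2 = 0.314252
P(M+6) = 0.42790^3 = 0.078348
The M+2 peak is largest (0.420153); scaling to 100 gives 44.57 : 100.00 : 74.79 : 18.65.

44.57 : 100.00 : 74.79 : 18.65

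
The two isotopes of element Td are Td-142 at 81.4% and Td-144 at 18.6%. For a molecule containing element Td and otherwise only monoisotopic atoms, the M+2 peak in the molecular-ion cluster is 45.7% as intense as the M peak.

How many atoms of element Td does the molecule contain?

2

For n independent Td atoms, I(M+2)/I(M) = n · (abundance Td-144) / (abundance Td-142) = n · 0.186/0.814.
n = 0.457 × 0.814/0.186 = 2.00 ≈ 2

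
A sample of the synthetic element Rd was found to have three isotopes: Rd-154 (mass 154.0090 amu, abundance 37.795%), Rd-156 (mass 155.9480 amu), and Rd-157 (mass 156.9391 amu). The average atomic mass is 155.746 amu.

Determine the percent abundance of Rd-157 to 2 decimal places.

53.56%

Let x and y be the fractions of Rd-156 and Rd-157. Then x + y = 1 − 0.37795 = 0.62205 and 155.9480x + 156.9391y = 155.746 − 0.37795×154.0090 = 97.53829845.
Substituting: 155.9480x + 156.9391(0.62205 − x) = 97.53829845
(155.9480 − 156.9391)x = -0.085668705  ⇒  x = 0.08644, y = 0.53561
Rd-156: 8.64%, Rd-157: 53.56%.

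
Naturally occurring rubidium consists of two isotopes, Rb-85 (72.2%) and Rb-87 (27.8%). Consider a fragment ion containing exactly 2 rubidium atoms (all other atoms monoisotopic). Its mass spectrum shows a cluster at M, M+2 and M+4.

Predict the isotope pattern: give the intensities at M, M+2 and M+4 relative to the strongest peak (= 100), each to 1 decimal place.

100.0 : 77.0 : 14.8

The 2 Rb atoms are independent, so intensities follow the terms of (0.722 + 0.278)^2.
P(M) = 0.722^2 = 0.521284
P(M+2) = 2 × 0.722^1 × 0.278^1 = 0.401432
P(M+4) = 0.278^2 = 0.077284
The M peak is largest (0.521284); scaling to 100 gives 100.0 : 77.0 : 14.8.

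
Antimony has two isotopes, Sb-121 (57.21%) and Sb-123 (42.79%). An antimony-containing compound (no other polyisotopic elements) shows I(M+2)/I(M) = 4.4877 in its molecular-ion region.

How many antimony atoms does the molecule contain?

6

With n Sb atoms, P(M+2)/P(M) = C(n,1)·p^(n−1)q / p^n = n·q/p = n · 0.4279/0.5721.
n = 4.4877 × 0.5721/0.4279 = 6.00 ≈ 6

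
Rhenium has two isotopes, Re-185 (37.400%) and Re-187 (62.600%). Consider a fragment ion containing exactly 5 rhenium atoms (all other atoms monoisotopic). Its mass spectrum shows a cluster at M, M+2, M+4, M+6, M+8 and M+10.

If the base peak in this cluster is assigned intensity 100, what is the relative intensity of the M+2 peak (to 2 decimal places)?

17.85

Binomial terms of (0.37400 + 0.62600)^5: M 0.0073, M+2 0.0612, M+4 0.2050, M+6 0.3431, M+8 0.2872, M+10 0.0961 → M+6 is the base peak.
P(M+6) = C(5,3) × 0.37400^2 × 0.62600^3 = 10 × 0.139876 × 0.24531438 = 0.343136 (base)
P(M+2) = C(5,1) × 0.37400^4 × 0.62600^1 = 5 × 0.0195653 × 0.6260 = 0.061239
Relative intensity = 0.061239 / 0.343136 × 100 = 17.85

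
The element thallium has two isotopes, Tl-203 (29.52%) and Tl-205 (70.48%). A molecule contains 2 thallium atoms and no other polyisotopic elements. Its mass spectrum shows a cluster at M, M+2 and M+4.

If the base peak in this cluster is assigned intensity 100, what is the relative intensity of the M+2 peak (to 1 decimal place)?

(0.2952 + 0.7048)^2 gives M 0.0871, M+2 0.4161, M+4 0.4967; the largest is M+4.
P(M+4) = C(2,2) × 0.2952^0 × 0.7048^2 = 1 × 1.0000 × 0.49674304 = 0.496743 (base)
P(M+2) = C(2,1) × 0.2952^1 × 0.7048^1 = 2 × 0.2952 × 0.7048 = 0.416114
Relative intensity = 0.416114 / 0.496743 × 100 = 83.8

83.8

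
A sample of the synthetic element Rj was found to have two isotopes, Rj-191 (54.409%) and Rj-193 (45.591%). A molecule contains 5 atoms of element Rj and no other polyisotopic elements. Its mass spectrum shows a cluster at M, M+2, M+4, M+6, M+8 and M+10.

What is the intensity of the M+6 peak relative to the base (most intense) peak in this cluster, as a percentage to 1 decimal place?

Term probabilities: M 0.0477, M+2 0.1998, M+4 0.3348, M+6 0.2805, M+8 0.1175, M+10 0.0197. Base peak = M+4.
P(M+4) = C(5,2) × 0.54409^3 × 0.45591^2 = 10 × 0.1610691 × 0.20785393 = 0.334788 (base)
P(M+6) = C(5,3) × 0.54409^2 × 0.45591^3 = 10 × 0.29603393 × 0.09476268 = 0.280530
Relative intensity = 0.280530 / 0.334788 × 100 = 83.8

83.8%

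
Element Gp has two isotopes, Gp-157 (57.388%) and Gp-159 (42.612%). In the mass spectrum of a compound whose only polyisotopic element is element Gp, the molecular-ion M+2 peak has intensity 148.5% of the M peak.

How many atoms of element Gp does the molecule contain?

With n Gp atoms, P(M+2)/P(M) = C(n,1)·p^(n−1)q / p^n = n·q/p = n · 0.42612/0.57388.
n = 1.485 × 0.57388/0.42612 = 2.00 ≈ 2

2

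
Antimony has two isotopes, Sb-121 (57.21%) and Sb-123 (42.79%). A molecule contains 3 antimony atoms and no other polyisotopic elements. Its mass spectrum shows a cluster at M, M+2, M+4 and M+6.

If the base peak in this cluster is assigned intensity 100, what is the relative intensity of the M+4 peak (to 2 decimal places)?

74.79

(0.5721 + 0.4279)^3 gives M 0.1872, M+2 0.4202, M+4 0.3143, M+6 0.0783; the largest is M+2.
P(M+2) = C(3,1) × 0.5721^2 × 0.4279^1 = 3 × 0.32729841 × 0.4279 = 0.420153 (base)
P(M+4) = C(3,2) × 0.5721^1 × 0.4279^2 = 3 × 0.5721 × 0.18309841 = 0.314252
Relative intensity = 0.314252 / 0.420153 × 100 = 74.79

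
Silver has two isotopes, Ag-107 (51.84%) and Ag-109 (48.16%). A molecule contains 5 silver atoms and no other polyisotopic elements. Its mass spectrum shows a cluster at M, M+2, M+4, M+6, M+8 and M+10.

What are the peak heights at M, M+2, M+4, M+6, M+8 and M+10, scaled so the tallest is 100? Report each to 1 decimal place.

Each Ag atom is independently Ag-107 (p = 0.5184) or Ag-109 (q = 0.4816); the cluster is the binomial expansion (p + q)^5.
P(M) = 0.5184^5 = 0.037439
P(M+2) = 5 × 0.5184^4 × 0.4816^1 = 0.173907
P(M+4) = 10 × 0.5184^3 × 0.4816^2 = 0.323123
P(M+6) = 10 × 0.5184^2 × 0.4816^3 = 0.300185
P(M+8) = 5 × 0.5184^1 × 0.4816^4 = 0.139438
P(M+10) = 0.4816^5 = 0.025908
The M+4 peak is largest (0.323123); scaling to 100 gives 11.6 : 53.8 : 100.0 : 92.9 : 43.2 : 8.0.

11.6 : 53.8 : 100.0 : 92.9 : 43.2 : 8.0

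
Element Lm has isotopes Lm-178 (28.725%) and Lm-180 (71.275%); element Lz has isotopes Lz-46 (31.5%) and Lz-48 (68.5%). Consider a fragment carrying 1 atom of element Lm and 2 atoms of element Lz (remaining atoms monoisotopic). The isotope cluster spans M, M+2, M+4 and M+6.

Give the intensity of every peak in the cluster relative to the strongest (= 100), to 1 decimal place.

6.4 : 44.0 : 100.0 : 75.6

Element Lm pattern (n=1): 0.28725 : 0.71275
Element Lz pattern (n=2): 0.099225 : 0.43155 : 0.469225
Convolve the two distributions (both contribute in 2-u steps):
  M: 0.28725×0.099225 = 0.028502
  M+2: 0.28725×0.43155 + 0.71275×0.099225 = 0.194685
  M+4: 0.28725×0.469225 + 0.71275×0.43155 = 0.442372
  M+6: 0.71275×0.469225 = 0.334440
Scale to base peak (0.442372) = 100: 6.4 : 44.0 : 100.0 : 75.6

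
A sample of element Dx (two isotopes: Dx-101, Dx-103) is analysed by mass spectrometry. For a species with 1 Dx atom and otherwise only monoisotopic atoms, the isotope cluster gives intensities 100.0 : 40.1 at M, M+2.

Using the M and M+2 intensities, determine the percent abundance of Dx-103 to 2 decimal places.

Let p = fractional abundance of Dx-101. I(M+2)/I(M) = [C(1,1)·p^0·(1−p)] / p^1 = 1·(1−p)/p = 40.1/100.0 = 0.4010
(1−p)/p = 0.4010/1 = 0.4010  ⇒  p = 1/(1 + 0.4010) = 0.7138
Dx-101: 71.38%, Dx-103: 28.62%.

28.62%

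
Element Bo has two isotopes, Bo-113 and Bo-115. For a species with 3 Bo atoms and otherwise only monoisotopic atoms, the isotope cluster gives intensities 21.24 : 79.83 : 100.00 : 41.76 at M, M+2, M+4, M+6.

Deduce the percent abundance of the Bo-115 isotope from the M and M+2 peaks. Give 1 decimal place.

If p is the fraction of Bo that is Bo-113, then I(M+2)/I(M) = [C(3,1)·p^2·(1−p)] / p^3 = 3·(1−p)/p = 79.83/21.24 = 3.7585
(1−p)/p = 3.7585/3 = 1.2528  ⇒  p = 1/(1 + 1.2528) = 0.4439
Bo-113: 44.4%, Bo-115: 55.6%.

55.6%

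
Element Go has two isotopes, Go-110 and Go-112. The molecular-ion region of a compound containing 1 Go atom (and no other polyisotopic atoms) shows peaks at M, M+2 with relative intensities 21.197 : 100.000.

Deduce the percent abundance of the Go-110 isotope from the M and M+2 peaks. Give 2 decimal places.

17.49%

If p is the fraction of Go that is Go-110, then I(M+2)/I(M) = [C(1,1)·p^0·(1−p)] / p^1 = 1·(1−p)/p = 100.000/21.197 = 4.7176
(1−p)/p = 4.7176/1 = 4.7176  ⇒  p = 1/(1 + 4.7176) = 0.1749
Go-110: 17.49%, Go-112: 82.51%.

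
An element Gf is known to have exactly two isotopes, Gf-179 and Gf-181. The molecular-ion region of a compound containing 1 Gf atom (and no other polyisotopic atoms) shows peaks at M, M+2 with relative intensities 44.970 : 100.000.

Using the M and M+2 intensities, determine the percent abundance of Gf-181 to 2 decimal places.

If p is the fraction of Gf that is Gf-179, then I(M+2)/I(M) = [C(1,1)·p^0·(1−p)] / p^1 = 1·(1−p)/p = 100.000/44.970 = 2.2237
(1−p)/p = 2.2237/1 = 2.2237  ⇒  p = 1/(1 + 2.2237) = 0.3102
Gf-179: 31.02%, Gf-181: 68.98%.

68.98%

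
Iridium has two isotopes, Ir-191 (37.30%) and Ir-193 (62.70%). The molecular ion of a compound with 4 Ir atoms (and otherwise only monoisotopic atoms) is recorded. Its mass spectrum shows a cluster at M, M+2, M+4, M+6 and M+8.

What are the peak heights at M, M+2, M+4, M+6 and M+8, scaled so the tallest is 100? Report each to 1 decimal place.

Expanding (0.3730 + 0.6270)^4:
P(M) = 0.3730^4 = 0.019357
P(M+2) = 4 × 0.3730^3 × 0.6270^1 = 0.130153
P(M+4) = 6 × 0.3730^2 × 0.6270^2 = 0.328174
P(M+6) = 4 × 0.3730^1 × 0.6270^3 = 0.367766
P(M+8) = 0.6270^4 = 0.154550
The M+6 peak is largest (0.367766); scaling to 100 gives 5.3 : 35.4 : 89.2 : 100.0 : 42.0.

5.3 : 35.4 : 89.2 : 100.0 : 42.0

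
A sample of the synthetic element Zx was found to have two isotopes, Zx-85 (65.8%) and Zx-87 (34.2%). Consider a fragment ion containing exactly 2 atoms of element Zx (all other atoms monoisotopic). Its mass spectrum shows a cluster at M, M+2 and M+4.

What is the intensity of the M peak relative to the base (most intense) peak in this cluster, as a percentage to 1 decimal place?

96.2%

Term probabilities: M 0.4330, M+2 0.4501, M+4 0.1170. Base peak = M+2.
P(M+2) = C(2,1) × 0.658^1 × 0.342^1 = 2 × 0.6580 × 0.3420 = 0.450072 (base)
P(M) = C(2,0) × 0.658^2 × 0.342^0 = 1 × 0.432964 × 1.0000 = 0.432964
Relative intensity = 0.432964 / 0.450072 × 100 = 96.2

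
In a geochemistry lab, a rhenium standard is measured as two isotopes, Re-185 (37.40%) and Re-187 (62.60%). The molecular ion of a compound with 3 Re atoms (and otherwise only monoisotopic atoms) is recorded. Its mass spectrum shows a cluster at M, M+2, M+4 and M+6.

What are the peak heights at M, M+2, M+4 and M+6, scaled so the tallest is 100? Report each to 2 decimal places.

The 3 Re atoms are independent, so intensities follow the terms of (0.3740 + 0.6260)^3.
P(M) = 0.3740^3 = 0.052314
P(M+2) = 3 × 0.3740^2 × 0.6260^1 = 0.262687
P(M+4) = 3 × 0.3740^1 × 0.6260^2 = 0.439685
P(M+6) = 0.6260^3 = 0.245314
The M+4 peak is largest (0.439685); scaling to 100 gives 11.90 : 59.74 : 100.00 : 55.79.

11.90 : 59.74 : 100.00 : 55.79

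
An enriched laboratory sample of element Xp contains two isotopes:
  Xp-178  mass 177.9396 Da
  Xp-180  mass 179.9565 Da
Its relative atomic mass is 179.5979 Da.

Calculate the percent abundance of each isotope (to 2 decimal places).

Writing the weighted mean with unknown fraction x of Xp-178:
177.9396·x + 179.9565·(1 − x) = 179.5979
(177.9396 − 179.9565)·x = 179.5979 − 179.9565
x = -0.3586 / -2.0169 = 0.17780 → 17.78% Xp-178, 82.22% Xp-180.

Xp-178: 17.78%, Xp-180: 82.22%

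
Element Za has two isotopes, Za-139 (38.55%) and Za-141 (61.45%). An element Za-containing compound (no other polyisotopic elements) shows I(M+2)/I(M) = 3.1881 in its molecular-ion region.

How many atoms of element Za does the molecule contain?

2

The M+2/M ratio from n Za atoms is n · q/p = n · 0.6145/0.3855.
n = 3.1881 × 0.3855/0.6145 = 2.00 ≈ 2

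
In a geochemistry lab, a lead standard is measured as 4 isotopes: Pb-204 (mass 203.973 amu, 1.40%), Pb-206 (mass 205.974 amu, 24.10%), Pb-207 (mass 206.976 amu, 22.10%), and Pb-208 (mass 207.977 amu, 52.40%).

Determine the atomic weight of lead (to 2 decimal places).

207.22 amu

Average mass = Σ (abundance × isotope mass) = 0.0140 × 203.973 + 0.2410 × 205.974 + 0.2210 × 206.976 + 0.5240 × 207.977
= 2.8556 + 49.6397 + 45.7417 + 108.9799 = 207.2169 amu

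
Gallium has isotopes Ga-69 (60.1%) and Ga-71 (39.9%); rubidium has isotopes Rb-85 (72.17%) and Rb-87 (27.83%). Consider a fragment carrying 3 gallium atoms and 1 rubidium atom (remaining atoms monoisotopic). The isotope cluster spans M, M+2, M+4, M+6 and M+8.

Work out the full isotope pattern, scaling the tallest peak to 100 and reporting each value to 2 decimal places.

Gallium pattern (n=3): 0.2170818 : 0.4323576 : 0.2870394 : 0.0635212
Rubidium pattern (n=1): 0.7217 : 0.2783
Convolve the two distributions (both contribute in 2-u steps):
  M: 0.2170818×0.7217 = 0.156668
  M+2: 0.2170818×0.2783 + 0.4323576×0.7217 = 0.372446
  M+4: 0.4323576×0.2783 + 0.2870394×0.7217 = 0.327481
  M+6: 0.2870394×0.2783 + 0.0635212×0.7217 = 0.125726
  M+8: 0.0635212×0.2783 = 0.017678
Scale to base peak (0.372446) = 100: 42.06 : 100.00 : 87.93 : 33.76 : 4.75

42.06 : 100.00 : 87.93 : 33.76 : 4.75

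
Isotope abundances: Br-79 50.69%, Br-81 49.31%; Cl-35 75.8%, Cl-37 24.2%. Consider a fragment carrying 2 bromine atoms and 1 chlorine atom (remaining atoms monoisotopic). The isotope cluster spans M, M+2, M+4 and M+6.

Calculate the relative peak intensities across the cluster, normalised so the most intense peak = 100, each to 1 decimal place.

Bromine pattern (n=2): 0.25694761 : 0.49990478 : 0.24314761
Chlorine pattern (n=1): 0.7580 : 0.2420
Convolve the two distributions (both contribute in 2-u steps):
  M: 0.25694761×0.7580 = 0.194766
  M+2: 0.25694761×0.2420 + 0.49990478×0.7580 = 0.441109
  M+4: 0.49990478×0.2420 + 0.24314761×0.7580 = 0.305283
  M+6: 0.24314761×0.2420 = 0.058842
Scale to base peak (0.441109) = 100: 44.2 : 100.0 : 69.2 : 13.3

44.2 : 100.0 : 69.2 : 13.3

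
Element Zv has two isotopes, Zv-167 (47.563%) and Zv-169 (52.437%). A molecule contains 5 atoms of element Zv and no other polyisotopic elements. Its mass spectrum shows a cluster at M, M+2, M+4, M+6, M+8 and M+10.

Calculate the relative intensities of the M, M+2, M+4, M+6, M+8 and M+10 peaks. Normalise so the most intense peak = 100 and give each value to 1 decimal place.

Each Zv atom is independently Zv-167 (p = 0.47563) or Zv-169 (q = 0.52437); the cluster is the binomial expansion (p + q)^5.
P(M) = 0.47563^5 = 0.024341
P(M+2) = 5 × 0.47563^4 × 0.52437^1 = 0.134179
P(M+4) = 10 × 0.47563^3 × 0.52437^2 = 0.295858
P(M+6) = 10 × 0.47563^2 × 0.52437^3 = 0.326176
P(M+8) = 5 × 0.47563^1 × 0.52437^4 = 0.179800
P(M+10) = 0.52437^5 = 0.039645
The M+6 peak is largest (0.326176); scaling to 100 gives 7.5 : 41.1 : 90.7 : 100.0 : 55.1 : 12.2.

7.5 : 41.1 : 90.7 : 100.0 : 55.1 : 12.2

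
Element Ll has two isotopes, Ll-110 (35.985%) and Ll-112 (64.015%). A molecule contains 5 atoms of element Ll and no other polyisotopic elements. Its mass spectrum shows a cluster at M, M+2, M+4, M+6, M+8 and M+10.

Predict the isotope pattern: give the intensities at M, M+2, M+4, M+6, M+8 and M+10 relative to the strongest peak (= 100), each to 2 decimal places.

Expanding (0.35985 + 0.64015)^5:
P(M) = 0.35985^5 = 0.006034
P(M+2) = 5 × 0.35985^4 × 0.64015^1 = 0.053671
P(M+4) = 10 × 0.35985^3 × 0.64015^2 = 0.190954
P(M+6) = 10 × 0.35985^2 × 0.64015^3 = 0.339694
P(M+8) = 5 × 0.35985^1 × 0.64015^4 = 0.302147
P(M+10) = 0.64015^5 = 0.107500
The M+6 peak is largest (0.339694); scaling to 100 gives 1.78 : 15.80 : 56.21 : 100.00 : 88.95 : 31.65.

1.78 : 15.80 : 56.21 : 100.00 : 88.95 : 31.65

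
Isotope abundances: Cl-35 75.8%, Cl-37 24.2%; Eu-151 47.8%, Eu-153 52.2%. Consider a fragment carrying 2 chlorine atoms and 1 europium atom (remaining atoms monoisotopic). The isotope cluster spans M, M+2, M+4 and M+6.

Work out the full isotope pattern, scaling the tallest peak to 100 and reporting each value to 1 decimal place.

57.8 : 100.0 : 46.2 : 6.4

Chlorine pattern (n=2): 0.574564 : 0.366872 : 0.058564
Europium pattern (n=1): 0.4780 : 0.5220
Convolve the two distributions (both contribute in 2-u steps):
  M: 0.574564×0.4780 = 0.274642
  M+2: 0.574564×0.5220 + 0.366872×0.4780 = 0.475287
  M+4: 0.366872×0.5220 + 0.058564×0.4780 = 0.219501
  M+6: 0.058564×0.5220 = 0.030570
Scale to base peak (0.475287) = 100: 57.8 : 100.0 : 46.2 : 6.4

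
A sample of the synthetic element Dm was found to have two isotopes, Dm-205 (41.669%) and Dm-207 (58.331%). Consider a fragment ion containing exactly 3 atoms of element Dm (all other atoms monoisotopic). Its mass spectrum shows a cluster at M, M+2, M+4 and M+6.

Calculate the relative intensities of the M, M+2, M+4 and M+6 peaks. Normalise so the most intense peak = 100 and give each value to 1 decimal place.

17.0 : 71.4 : 100.0 : 46.7

The 3 Dm atoms are independent, so intensities follow the terms of (0.41669 + 0.58331)^3.
P(M) = 0.41669^3 = 0.072350
P(M+2) = 3 × 0.41669^2 × 0.58331^1 = 0.303841
P(M+4) = 3 × 0.41669^1 × 0.58331^2 = 0.425337
P(M+6) = 0.58331^3 = 0.198472
The M+4 peak is largest (0.425337); scaling to 100 gives 17.0 : 71.4 : 100.0 : 46.7.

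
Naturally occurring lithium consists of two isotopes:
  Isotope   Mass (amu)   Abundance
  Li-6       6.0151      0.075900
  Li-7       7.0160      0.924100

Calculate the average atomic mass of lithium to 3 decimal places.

6.940 amu

The abundance-weighted mean is 0.075900 × 6.0151 + 0.924100 × 7.0160
= 0.45655 + 6.48349 = 6.94004 amu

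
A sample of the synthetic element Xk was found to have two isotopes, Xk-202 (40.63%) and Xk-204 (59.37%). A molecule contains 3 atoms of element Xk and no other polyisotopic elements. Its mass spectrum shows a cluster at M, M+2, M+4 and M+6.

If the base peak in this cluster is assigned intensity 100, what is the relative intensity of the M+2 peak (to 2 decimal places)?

Binomial terms of (0.4063 + 0.5937)^3: M 0.0671, M+2 0.2940, M+4 0.4296, M+6 0.2093 → M+4 is the base peak.
P(M+4) = C(3,2) × 0.4063^1 × 0.5937^2 = 3 × 0.4063 × 0.35247969 = 0.429637 (base)
P(M+2) = C(3,1) × 0.4063^2 × 0.5937^1 = 3 × 0.16507969 × 0.5937 = 0.294023
Relative intensity = 0.294023 / 0.429637 × 100 = 68.44

68.44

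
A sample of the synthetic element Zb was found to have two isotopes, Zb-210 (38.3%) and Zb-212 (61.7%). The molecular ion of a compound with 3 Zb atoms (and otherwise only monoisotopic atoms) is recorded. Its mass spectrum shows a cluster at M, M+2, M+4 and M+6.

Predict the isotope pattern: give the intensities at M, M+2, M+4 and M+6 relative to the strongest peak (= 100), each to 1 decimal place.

12.8 : 62.1 : 100.0 : 53.7

Each Zb atom is independently Zb-210 (p = 0.383) or Zb-212 (q = 0.617); the cluster is the binomial expansion (p + q)^3.
P(M) = 0.383^3 = 0.056182
P(M+2) = 3 × 0.383^2 × 0.617^1 = 0.271521
P(M+4) = 3 × 0.383^1 × 0.617^2 = 0.437412
P(M+6) = 0.617^3 = 0.234885
The M+4 peak is largest (0.437412); scaling to 100 gives 12.8 : 62.1 : 100.0 : 53.7.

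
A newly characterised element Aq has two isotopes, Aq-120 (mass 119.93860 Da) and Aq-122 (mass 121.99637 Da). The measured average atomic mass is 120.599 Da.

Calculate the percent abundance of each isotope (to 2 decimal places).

Aq-120: 67.91%, Aq-122: 32.09%

With x = fraction of Aq-120 (so Aq-122 is 1 − x):
119.93860·x + 121.99637·(1 − x) = 120.599
(119.93860 − 121.99637)·x = 120.599 − 121.99637
x = -1.39737 / -2.05777 = 0.67907 → 67.91% Aq-120, 32.09% Aq-122.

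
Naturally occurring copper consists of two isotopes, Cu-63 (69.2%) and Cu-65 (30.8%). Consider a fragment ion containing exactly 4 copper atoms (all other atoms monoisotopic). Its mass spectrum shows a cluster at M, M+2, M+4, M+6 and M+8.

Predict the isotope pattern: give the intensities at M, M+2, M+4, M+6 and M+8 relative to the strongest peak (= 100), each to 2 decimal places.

56.17 : 100.00 : 66.76 : 19.81 : 2.20

Each Cu atom is independently Cu-63 (p = 0.692) or Cu-65 (q = 0.308); the cluster is the binomial expansion (p + q)^4.
P(M) = 0.692^4 = 0.229311
P(M+2) = 4 × 0.692^3 × 0.308^1 = 0.408253
P(M+4) = 6 × 0.692^2 × 0.308^2 = 0.272562
P(M+6) = 4 × 0.692^1 × 0.308^3 = 0.080876
P(M+8) = 0.308^4 = 0.008999
The M+2 peak is largest (0.408253); scaling to 100 gives 56.17 : 100.00 : 66.76 : 19.81 : 2.20.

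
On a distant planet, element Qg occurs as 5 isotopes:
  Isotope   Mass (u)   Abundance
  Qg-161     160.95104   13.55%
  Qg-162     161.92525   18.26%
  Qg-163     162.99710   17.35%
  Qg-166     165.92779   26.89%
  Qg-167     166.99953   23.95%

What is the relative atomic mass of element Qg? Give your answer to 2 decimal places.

Average mass = Σ (abundance × isotope mass) = 0.1355 × 160.95104 + 0.1826 × 161.92525 + 0.1735 × 162.99710 + 0.2689 × 165.92779 + 0.2395 × 166.99953
= 21.808866 + 29.567551 + 28.279997 + 44.617983 + 39.996387 = 164.270784 u

164.27 u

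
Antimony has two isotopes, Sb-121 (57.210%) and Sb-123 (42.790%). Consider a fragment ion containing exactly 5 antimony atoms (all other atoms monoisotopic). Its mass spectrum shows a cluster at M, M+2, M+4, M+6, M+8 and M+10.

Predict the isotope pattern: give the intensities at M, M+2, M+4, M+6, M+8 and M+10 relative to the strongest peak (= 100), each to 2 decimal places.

Expanding (0.57210 + 0.42790)^5:
P(M) = 0.57210^5 = 0.061286
P(M+2) = 5 × 0.57210^4 × 0.42790^1 = 0.229192
P(M+4) = 10 × 0.57210^3 × 0.42790^2 = 0.342847
P(M+6) = 10 × 0.57210^2 × 0.42790^3 = 0.256431
P(M+8) = 5 × 0.57210^1 × 0.42790^4 = 0.095898
P(M+10) = 0.42790^5 = 0.014345
The M+4 peak is largest (0.342847); scaling to 100 gives 17.88 : 66.85 : 100.00 : 74.79 : 27.97 : 4.18.

17.88 : 66.85 : 100.00 : 74.79 : 27.97 : 4.18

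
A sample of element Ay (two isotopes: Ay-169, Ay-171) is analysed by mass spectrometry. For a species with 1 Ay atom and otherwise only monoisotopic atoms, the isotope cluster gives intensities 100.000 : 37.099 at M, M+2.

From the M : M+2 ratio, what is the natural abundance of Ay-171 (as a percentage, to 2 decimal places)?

27.06%

If p is the fraction of Ay that is Ay-169, then I(M+2)/I(M) = [C(1,1)·p^0·(1−p)] / p^1 = 1·(1−p)/p = 37.099/100.000 = 0.3710
(1−p)/p = 0.3710/1 = 0.3710  ⇒  p = 1/(1 + 0.3710) = 0.7294
Ay-169: 72.94%, Ay-171: 27.06%.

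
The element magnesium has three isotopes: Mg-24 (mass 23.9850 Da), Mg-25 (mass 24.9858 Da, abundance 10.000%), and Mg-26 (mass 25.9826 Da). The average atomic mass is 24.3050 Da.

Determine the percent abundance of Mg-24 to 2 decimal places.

78.99%

The remaining 90.000% is split between Mg-24 (fraction x) and Mg-26 (fraction 0.90000 − x).
Substituting: 23.9850x + 25.9826(0.90000 − x) = 21.80642
(23.9850 − 25.9826)x = -1.57792  ⇒  x = 0.78991, y = 0.11009
Mg-24: 78.99%, Mg-26: 11.01%.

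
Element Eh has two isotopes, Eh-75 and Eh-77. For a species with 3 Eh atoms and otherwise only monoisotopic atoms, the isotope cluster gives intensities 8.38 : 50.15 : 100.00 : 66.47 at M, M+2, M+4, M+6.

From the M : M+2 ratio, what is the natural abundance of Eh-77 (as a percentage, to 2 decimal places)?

Let p = fractional abundance of Eh-75. I(M+2)/I(M) = [C(3,1)·p^2·(1−p)] / p^3 = 3·(1−p)/p = 50.15/8.38 = 5.9845
(1−p)/p = 5.9845/3 = 1.9948  ⇒  p = 1/(1 + 1.9948) = 0.3339
Eh-75: 33.39%, Eh-77: 66.61%.

66.61%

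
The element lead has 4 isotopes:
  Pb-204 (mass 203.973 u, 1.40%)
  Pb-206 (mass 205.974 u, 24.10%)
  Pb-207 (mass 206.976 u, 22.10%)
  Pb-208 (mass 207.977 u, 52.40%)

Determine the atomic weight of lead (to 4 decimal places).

Ar = Σ fᵢ·mᵢ = 0.0140 × 203.973 + 0.2410 × 205.974 + 0.2210 × 206.976 + 0.5240 × 207.977
= 2.85562 + 49.63973 + 45.74170 + 108.97995 = 207.21700 u

207.2170 u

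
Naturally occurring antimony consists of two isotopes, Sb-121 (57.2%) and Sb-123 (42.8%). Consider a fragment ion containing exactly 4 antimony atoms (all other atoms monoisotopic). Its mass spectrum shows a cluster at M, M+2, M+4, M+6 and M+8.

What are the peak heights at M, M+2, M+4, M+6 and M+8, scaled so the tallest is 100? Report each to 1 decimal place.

Each Sb atom is independently Sb-121 (p = 0.572) or Sb-123 (q = 0.428); the cluster is the binomial expansion (p + q)^4.
P(M) = 0.572^4 = 0.107049
P(M+2) = 4 × 0.572^3 × 0.428^1 = 0.320400
P(M+4) = 6 × 0.572^2 × 0.428^2 = 0.359609
P(M+6) = 4 × 0.572^1 × 0.428^3 = 0.179385
P(M+8) = 0.428^4 = 0.033556
The M+4 peak is largest (0.359609); scaling to 100 gives 29.8 : 89.1 : 100.0 : 49.9 : 9.3.

29.8 : 89.1 : 100.0 : 49.9 : 9.3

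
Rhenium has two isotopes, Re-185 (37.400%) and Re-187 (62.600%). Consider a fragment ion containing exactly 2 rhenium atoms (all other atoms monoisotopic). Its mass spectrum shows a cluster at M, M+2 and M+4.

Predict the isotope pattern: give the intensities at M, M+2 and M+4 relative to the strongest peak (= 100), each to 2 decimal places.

Each Re atom is independently Re-185 (p = 0.37400) or Re-187 (q = 0.62600); the cluster is the binomial expansion (p + q)^2.
P(M) = 0.37400^2 = 0.139876
P(M+2) = 2 × 0.37400^1 × 0.62600^1 = 0.468248
P(M+4) = 0.62600^2 = 0.391876
The M+2 peak is largest (0.468248); scaling to 100 gives 29.87 : 100.00 : 83.69.

29.87 : 100.00 : 83.69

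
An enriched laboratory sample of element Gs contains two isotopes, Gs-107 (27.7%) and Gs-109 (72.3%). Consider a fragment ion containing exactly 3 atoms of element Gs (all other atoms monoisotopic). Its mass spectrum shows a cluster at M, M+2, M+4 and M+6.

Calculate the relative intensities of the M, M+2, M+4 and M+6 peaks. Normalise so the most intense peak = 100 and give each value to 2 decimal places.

4.89 : 38.31 : 100.00 : 87.00

The 3 Gs atoms are independent, so intensities follow the terms of (0.277 + 0.723)^3.
P(M) = 0.277^3 = 0.021254
P(M+2) = 3 × 0.277^2 × 0.723^1 = 0.166425
P(M+4) = 3 × 0.277^1 × 0.723^2 = 0.434388
P(M+6) = 0.723^3 = 0.377933
The M+4 peak is largest (0.434388); scaling to 100 gives 4.89 : 38.31 : 100.00 : 87.00.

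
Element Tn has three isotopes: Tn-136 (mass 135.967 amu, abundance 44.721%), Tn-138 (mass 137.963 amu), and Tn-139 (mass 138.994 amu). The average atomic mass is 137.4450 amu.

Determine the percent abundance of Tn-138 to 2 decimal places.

18.94%

The remaining 55.279% is split between Tn-138 (fraction x) and Tn-139 (fraction 0.55279 − x).
Substituting: 137.963x + 138.994(0.55279 − x) = 76.63919793
(137.963 − 138.994)x = -0.19529533  ⇒  x = 0.18942, y = 0.36337
Tn-138: 18.94%, Tn-139: 36.34%.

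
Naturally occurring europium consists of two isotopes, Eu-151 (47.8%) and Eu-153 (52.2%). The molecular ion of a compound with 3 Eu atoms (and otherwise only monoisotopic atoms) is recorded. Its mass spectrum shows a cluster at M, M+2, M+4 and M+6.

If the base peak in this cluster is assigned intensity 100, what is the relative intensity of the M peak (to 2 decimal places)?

27.95

Binomial terms of (0.478 + 0.522)^3: M 0.1092, M+2 0.3578, M+4 0.3907, M+6 0.1422 → M+4 is the base peak.
P(M+4) = C(3,2) × 0.478^1 × 0.522^2 = 3 × 0.4780 × 0.272484 = 0.390742 (base)
P(M) = C(3,0) × 0.478^3 × 0.522^0 = 1 × 0.10921535 × 1.0000 = 0.109215
Relative intensity = 0.109215 / 0.390742 × 100 = 27.95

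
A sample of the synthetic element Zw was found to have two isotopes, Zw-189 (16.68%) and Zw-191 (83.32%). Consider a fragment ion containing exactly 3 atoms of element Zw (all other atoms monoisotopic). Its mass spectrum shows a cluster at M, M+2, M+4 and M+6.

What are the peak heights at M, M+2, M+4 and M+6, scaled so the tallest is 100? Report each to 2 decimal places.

0.80 : 12.02 : 60.06 : 100.00

Expanding (0.1668 + 0.8332)^3:
P(M) = 0.1668^3 = 0.004641
P(M+2) = 3 × 0.1668^2 × 0.8332^1 = 0.069544
P(M+4) = 3 × 0.1668^1 × 0.8332^2 = 0.347389
P(M+6) = 0.8332^3 = 0.578426
The M+6 peak is largest (0.578426); scaling to 100 gives 0.80 : 12.02 : 60.06 : 100.00.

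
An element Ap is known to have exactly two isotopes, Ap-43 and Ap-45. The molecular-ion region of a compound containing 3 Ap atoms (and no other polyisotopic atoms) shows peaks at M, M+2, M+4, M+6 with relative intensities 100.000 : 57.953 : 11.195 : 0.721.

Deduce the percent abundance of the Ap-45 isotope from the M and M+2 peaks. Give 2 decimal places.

16.19%

Write p for the Ap-43 fraction. I(M+2)/I(M) = [C(3,1)·p^2·(1−p)] / p^3 = 3·(1−p)/p = 57.953/100.000 = 0.5795
(1−p)/p = 0.5795/3 = 0.1932  ⇒  p = 1/(1 + 0.1932) = 0.8381
Ap-43: 83.81%, Ap-45: 16.19%.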